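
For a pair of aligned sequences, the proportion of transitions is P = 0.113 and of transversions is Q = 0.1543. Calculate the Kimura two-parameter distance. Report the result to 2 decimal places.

0.33

Under the Kimura two-parameter model, d = −½ ln(1 − 2P − Q) − ¼ ln(1 − 2Q).
1 − 2P − Q = 0.6197, giving −½ ln(0.6197) = 0.239260.
1 − 2Q = 0.6914, giving −¼ ln(0.6914) = 0.092259.
d = 0.239260 + 0.092259 = 0.331519.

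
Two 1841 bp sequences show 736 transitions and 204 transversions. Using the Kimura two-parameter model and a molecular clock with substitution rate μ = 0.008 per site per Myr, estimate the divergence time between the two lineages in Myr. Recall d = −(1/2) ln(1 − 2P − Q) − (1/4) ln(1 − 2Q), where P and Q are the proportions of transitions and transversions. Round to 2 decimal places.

79.29

P = 736/1841 ≈ 0.399783 and Q = 204/1841 ≈ 0.110809.
Under the Kimura two-parameter model, d = −½ ln(1 − 2P − Q) − ¼ ln(1 − 2Q).
1 − 2P − Q = 0.089625, giving −½ ln(0.089625) = 1.206060.
1 − 2Q = 0.778382, giving −¼ ln(0.778382) = 0.062634.
d = 1.206060 + 0.062634 = 1.268694.
Under a molecular clock d = 2μt, so t = d/(2μ) = 1.268694 / (2 × 0.008) = 79.29 Myr.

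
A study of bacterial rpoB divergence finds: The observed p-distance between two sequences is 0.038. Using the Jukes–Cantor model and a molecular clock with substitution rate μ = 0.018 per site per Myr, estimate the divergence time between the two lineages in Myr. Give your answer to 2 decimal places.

1.08

d = −(3/4) ln(1 − 4p/3) = −0.75 ln(1 − 0.050667) = −0.75 ln(0.949333)
  = −0.75 × (-0.051996) = 0.038997 substitutions/site.
Under a molecular clock d = 2μt, so t = d/(2μ) = 0.038997 / (2 × 0.018) = 1.08 Myr.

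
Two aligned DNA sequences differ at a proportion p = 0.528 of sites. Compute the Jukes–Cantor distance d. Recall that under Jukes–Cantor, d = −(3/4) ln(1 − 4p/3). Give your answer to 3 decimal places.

0.913

d = −(3/4) ln(1 − 4p/3) = −0.75 ln(1 − 0.704) = −0.75 ln(0.296)
  = −0.75 × (-1.217396) = 0.913047 substitutions/site.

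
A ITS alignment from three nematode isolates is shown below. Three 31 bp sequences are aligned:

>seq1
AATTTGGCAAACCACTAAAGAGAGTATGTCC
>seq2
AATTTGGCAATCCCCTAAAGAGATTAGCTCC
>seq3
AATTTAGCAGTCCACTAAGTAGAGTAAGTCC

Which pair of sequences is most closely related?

seq1–seq2: 5/31 differ, p = 0.161, d = 0.182.
seq1–seq3: 6/31 differ, p = 0.194, d = 0.224.
seq2–seq3: 8/31 differ, p = 0.258, d = 0.316.
The smallest distance is between seq1 and seq2.

seq1 and seq2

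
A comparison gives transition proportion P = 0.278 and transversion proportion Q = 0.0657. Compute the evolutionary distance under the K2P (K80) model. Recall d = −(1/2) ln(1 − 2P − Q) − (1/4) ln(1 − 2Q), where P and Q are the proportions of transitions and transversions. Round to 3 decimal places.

Under the Kimura two-parameter model, d = −½ ln(1 − 2P − Q) − ¼ ln(1 − 2Q).
1 − 2P − Q = 0.3783, giving −½ ln(0.3783) = 0.486034.
1 − 2Q = 0.8686, giving −¼ ln(0.8686) = 0.035218.
d = 0.486034 + 0.035218 = 0.521252.

0.521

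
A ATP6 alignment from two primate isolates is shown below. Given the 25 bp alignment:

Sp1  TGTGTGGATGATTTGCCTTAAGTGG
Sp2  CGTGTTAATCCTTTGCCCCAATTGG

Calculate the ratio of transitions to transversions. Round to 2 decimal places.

1.00

Transitions are A↔G and C↔T; transversions are all other mismatches.
Transitions: 4. Transversions: 4.
R = 4/4 = 1.00.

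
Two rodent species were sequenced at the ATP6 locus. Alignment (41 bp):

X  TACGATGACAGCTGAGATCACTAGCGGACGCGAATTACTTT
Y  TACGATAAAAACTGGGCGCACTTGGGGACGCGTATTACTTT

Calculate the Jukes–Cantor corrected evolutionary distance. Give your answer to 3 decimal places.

0.260

The sequences differ at 9 of 41 sites (7, 9, 11, 15, 17, 18, 23, 25, 33), so p = 9/41 ≈ 0.219512.
d = −(3/4) ln(1 − 4p/3) = −0.75 ln(1 − 0.292683) = −0.75 ln(0.707317)
  = −0.75 × (-0.346276) = 0.259707 substitutions/site.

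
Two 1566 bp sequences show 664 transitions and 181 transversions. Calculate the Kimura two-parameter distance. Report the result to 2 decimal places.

1.72

P = 664/1566 ≈ 0.42401 and Q = 181/1566 ≈ 0.115581.
Under the Kimura two-parameter model, d = −½ ln(1 − 2P − Q) − ¼ ln(1 − 2Q).
1 − 2P − Q = 0.036399, giving −½ ln(0.036399) = 1.656607.
1 − 2Q = 0.768838, giving −¼ ln(0.768838) = 0.065719.
d = 1.656607 + 0.065719 = 1.722326.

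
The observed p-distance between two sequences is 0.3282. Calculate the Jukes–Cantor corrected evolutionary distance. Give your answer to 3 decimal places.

0.432

d = −(3/4) ln(1 − 4p/3) = −0.75 ln(1 − 0.4376) = −0.75 ln(0.5624)
  = −0.75 × (-0.575542) = 0.431657 substitutions/site.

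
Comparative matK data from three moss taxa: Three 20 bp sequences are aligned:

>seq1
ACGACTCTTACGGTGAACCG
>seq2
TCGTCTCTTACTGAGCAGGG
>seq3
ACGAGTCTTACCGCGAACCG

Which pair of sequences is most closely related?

seq1–seq2: 7/20 differ, p = 0.350, d = 0.471.
seq1–seq3: 3/20 differ, p = 0.150, d = 0.167.
seq2–seq3: 8/20 differ, p = 0.400, d = 0.572.
The smallest distance is between seq1 and seq3.

seq1 and seq3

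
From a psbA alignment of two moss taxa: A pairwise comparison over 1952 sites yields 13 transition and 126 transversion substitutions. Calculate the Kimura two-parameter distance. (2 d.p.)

P = 13/1952 ≈ 0.00666 and Q = 126/1952 ≈ 0.064549.
Under the Kimura two-parameter model, d = −½ ln(1 − 2P − Q) − ¼ ln(1 − 2Q).
1 − 2P − Q = 0.922131, giving −½ ln(0.922131) = 0.040534.
1 − 2Q = 0.870902, giving −¼ ln(0.870902) = 0.034556.
d = 0.040534 + 0.034556 = 0.075090.

0.08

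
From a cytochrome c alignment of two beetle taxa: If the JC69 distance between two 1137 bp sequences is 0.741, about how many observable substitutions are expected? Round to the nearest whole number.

Invert JC69: p = (3/4)(1 − e^(−4d/3)) = 0.75 × (1 − e^(-0.988)) = 0.75 × (1 − 0.372321) = 0.470759.
Expected differing sites = pL ≈ 0.470759 × 1137 = 535.252983 ≈ 535.

535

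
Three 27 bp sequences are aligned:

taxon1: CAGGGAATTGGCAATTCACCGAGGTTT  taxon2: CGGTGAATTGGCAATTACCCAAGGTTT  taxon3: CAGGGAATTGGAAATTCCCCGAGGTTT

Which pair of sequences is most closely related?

taxon1–taxon2: 5/27 differ, p = 0.185, d = 0.213.
taxon1–taxon3: 2/27 differ, p = 0.074, d = 0.078.
taxon2–taxon3: 5/27 differ, p = 0.185, d = 0.213.
The smallest distance is between taxon1 and taxon3.

taxon1 and taxon3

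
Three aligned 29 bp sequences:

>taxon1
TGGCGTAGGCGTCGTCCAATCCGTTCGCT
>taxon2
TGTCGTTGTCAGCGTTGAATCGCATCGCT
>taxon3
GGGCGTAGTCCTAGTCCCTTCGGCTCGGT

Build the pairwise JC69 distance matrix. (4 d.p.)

taxon1–taxon2: 10/29 sites differ → p ≈ 0.344828, d = −0.75 ln(1 − 0.459771) = 0.461822 ≈ 0.4618.
taxon1–taxon3: 9/29 sites differ → p ≈ 0.310345, d = −0.75 ln(1 − 0.413793) = 0.400562 ≈ 0.4006.
taxon2–taxon3: 13/29 sites differ → p ≈ 0.448276, d = −0.75 ln(1 − 0.597701) = 0.682920 ≈ 0.6829.

d(taxon1,taxon2) = 0.4618, d(taxon1,taxon3) = 0.4006, d(taxon2,taxon3) = 0.6829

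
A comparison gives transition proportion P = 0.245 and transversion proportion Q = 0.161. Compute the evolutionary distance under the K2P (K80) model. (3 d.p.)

Under the Kimura two-parameter model, d = −½ ln(1 − 2P − Q) − ¼ ln(1 − 2Q).
1 − 2P − Q = 0.349, giving −½ ln(0.349) = 0.526342.
1 − 2Q = 0.678, giving −¼ ln(0.678) = 0.097152.
d = 0.526342 + 0.097152 = 0.623494.

0.623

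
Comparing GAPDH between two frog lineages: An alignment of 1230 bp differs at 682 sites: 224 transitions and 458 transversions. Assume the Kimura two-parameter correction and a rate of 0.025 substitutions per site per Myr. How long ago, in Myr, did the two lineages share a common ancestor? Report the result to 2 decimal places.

20.17

P = 224/1230 ≈ 0.182114 and Q = 458/1230 ≈ 0.372358.
Under the Kimura two-parameter model, d = −½ ln(1 − 2P − Q) − ¼ ln(1 − 2Q).
1 − 2P − Q = 0.263414, giving −½ ln(0.263414) = 0.667014.
1 − 2Q = 0.255284, giving −¼ ln(0.255284) = 0.341345.
d = 0.667014 + 0.341345 = 1.008359.
Under a molecular clock d = 2μt, so t = d/(2μ) = 1.008359 / (2 × 0.025) = 20.17 Myr.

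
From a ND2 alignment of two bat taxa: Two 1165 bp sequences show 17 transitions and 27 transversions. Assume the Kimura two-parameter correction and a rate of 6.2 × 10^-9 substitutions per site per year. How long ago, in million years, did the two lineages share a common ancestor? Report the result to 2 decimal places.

3.13

P = 17/1165 ≈ 0.014592 and Q = 27/1165 ≈ 0.023176.
Under the Kimura two-parameter model, d = −½ ln(1 − 2P − Q) − ¼ ln(1 − 2Q).
1 − 2P − Q = 0.94764, giving −½ ln(0.94764) = 0.026890.
1 − 2Q = 0.953648, giving −¼ ln(0.953648) = 0.011865.
d = 0.026890 + 0.011865 = 0.038755.
Under a molecular clock d = 2μt, so t = d/(2μ) = 0.038755 / (2 × 6.2 × 10^-9) = 3.13 million years.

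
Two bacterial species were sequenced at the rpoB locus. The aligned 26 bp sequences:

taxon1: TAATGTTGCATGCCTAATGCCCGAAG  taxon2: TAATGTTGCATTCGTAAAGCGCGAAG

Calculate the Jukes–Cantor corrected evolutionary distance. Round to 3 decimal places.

The sequences differ at 4 of 26 sites (12, 14, 18, 21), so p = 4/26 ≈ 0.153846.
d = −(3/4) ln(1 − 4p/3) = −0.75 ln(1 − 0.205128) = −0.75 ln(0.794872)
  = −0.75 × (-0.229574) = 0.172181 substitutions/site.

0.172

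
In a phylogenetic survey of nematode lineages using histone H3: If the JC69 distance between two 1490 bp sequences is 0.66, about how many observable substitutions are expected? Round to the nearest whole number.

Invert JC69: p = (3/4)(1 − e^(−4d/3)) = 0.75 × (1 − e^(-0.88)) = 0.75 × (1 − 0.414783) = 0.438913.
Expected differing sites = pL ≈ 0.438913 × 1490 = 653.98037 ≈ 654.

654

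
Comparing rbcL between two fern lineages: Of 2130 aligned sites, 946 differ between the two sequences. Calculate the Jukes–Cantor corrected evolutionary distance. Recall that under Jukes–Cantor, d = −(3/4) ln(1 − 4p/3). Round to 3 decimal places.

p = 946/2130 ≈ 0.444131.
d = −(3/4) ln(1 − 4p/3) = −0.75 ln(1 − 0.592175) = −0.75 ln(0.407825)
  = −0.75 × (-0.896917) = 0.672688 substitutions/site.

0.673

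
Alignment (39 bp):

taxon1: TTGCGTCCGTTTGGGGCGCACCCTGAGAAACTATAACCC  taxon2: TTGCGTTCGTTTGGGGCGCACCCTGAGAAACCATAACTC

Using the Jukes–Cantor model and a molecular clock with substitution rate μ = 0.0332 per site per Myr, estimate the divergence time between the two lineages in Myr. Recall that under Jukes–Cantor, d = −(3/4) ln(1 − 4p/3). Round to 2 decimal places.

The sequences differ at 3 of 39 sites (7, 32, 38), so p = 3/39 ≈ 0.076923.
d = −(3/4) ln(1 − 4p/3) = −0.75 ln(1 − 0.102564) = −0.75 ln(0.897436)
  = −0.75 × (-0.108213) = 0.081160 substitutions/site.
Under a molecular clock d = 2μt, so t = d/(2μ) = 0.081160 / (2 × 0.0332) = 1.22 Myr.

1.22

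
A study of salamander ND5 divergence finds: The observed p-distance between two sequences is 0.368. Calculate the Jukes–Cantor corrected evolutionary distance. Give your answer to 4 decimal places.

d = −(3/4) ln(1 − 4p/3) = −0.75 ln(1 − 0.490667) = −0.75 ln(0.509333)
  = −0.75 × (-0.674653) = 0.505990 substitutions/site.

0.5060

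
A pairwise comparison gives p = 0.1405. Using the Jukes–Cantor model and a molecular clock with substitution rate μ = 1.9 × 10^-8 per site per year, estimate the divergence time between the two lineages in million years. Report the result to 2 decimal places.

4.09

d = −(3/4) ln(1 − 4p/3) = −0.75 ln(1 − 0.187333) = −0.75 ln(0.812667)
  = −0.75 × (-0.207434) = 0.155576 substitutions/site.
Under a molecular clock d = 2μt, so t = d/(2μ) = 0.155576 / (2 × 1.9 × 10^-8) = 4.09 million years.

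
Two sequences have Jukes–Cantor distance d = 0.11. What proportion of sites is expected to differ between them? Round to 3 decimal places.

p = (3/4)(1 − e^(−4d/3)) = 0.75 × (1 − e^(-0.146667)) = 0.75 × (1 − 0.863582) = 0.102314.

0.102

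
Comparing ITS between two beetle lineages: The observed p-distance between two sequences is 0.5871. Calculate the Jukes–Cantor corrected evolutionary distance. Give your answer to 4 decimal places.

d = −(3/4) ln(1 − 4p/3) = −0.75 ln(1 − 0.7828) = −0.75 ln(0.2172)
  = −0.75 × (-1.526937) = 1.145203 substitutions/site.

1.1452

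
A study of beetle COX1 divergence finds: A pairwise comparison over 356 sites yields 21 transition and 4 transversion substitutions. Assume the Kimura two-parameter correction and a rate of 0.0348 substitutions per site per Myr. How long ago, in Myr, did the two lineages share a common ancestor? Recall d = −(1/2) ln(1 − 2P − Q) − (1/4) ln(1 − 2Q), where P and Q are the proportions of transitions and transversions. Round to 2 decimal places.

1.08

P = 21/356 ≈ 0.058989 and Q = 4/356 ≈ 0.011236.
Under the Kimura two-parameter model, d = −½ ln(1 − 2P − Q) − ¼ ln(1 − 2Q).
1 − 2P − Q = 0.870786, giving −½ ln(0.870786) = 0.069180.
1 − 2Q = 0.977528, giving −¼ ln(0.977528) = 0.005682.
d = 0.069180 + 0.005682 = 0.074862.
Under a molecular clock d = 2μt, so t = d/(2μ) = 0.074862 / (2 × 0.0348) = 1.08 Myr.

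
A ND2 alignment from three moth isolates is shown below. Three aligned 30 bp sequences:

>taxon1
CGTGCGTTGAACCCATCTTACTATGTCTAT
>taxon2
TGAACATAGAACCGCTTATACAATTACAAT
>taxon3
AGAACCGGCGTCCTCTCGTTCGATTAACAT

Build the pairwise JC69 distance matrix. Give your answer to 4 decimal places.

d(taxon1,taxon2) = 0.6467, d(taxon1,taxon3) = 1.2071, d(taxon2,taxon3) = 0.7301

taxon1–taxon2: 13/30 sites differ → p ≈ 0.433333, d = −0.75 ln(1 − 0.577777) = 0.646666 ≈ 0.6467.
taxon1–taxon3: 18/30 sites differ → p = 0.6, d = −0.75 ln(1 − 0.8) = 1.207078 ≈ 1.2071.
taxon2–taxon3: 14/30 sites differ → p ≈ 0.466667, d = −0.75 ln(1 − 0.622223) = 0.730088 ≈ 0.7301.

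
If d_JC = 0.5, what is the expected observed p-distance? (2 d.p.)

p = (3/4)(1 − e^(−4d/3)) = 0.75 × (1 − e^(-0.666667)) = 0.75 × (1 − 0.513417) = 0.364937.

0.36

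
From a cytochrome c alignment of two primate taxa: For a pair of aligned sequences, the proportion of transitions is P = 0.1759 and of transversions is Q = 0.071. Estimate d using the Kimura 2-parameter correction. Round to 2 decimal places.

0.31

Under the Kimura two-parameter model, d = −½ ln(1 − 2P − Q) − ¼ ln(1 − 2Q).
1 − 2P − Q = 0.5772, giving −½ ln(0.5772) = 0.274783.
1 − 2Q = 0.858, giving −¼ ln(0.858) = 0.038288.
d = 0.274783 + 0.038288 = 0.313071.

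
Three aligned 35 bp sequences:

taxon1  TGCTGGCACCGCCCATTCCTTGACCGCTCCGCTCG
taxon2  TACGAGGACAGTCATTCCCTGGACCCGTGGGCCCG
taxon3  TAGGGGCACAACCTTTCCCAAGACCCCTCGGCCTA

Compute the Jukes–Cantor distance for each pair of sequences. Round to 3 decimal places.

d(taxon1,taxon2) = 0.635, d(taxon1,taxon3) = 0.635, d(taxon2,taxon3) = 0.458

taxon1–taxon2: 15/35 sites differ → p ≈ 0.428571, d = −0.75 ln(1 − 0.571428) = 0.635472 ≈ 0.635.
taxon1–taxon3: 15/35 sites differ → p ≈ 0.428571, d = −0.75 ln(1 − 0.571428) = 0.635472 ≈ 0.635.
taxon2–taxon3: 12/35 sites differ → p ≈ 0.342857, d = −0.75 ln(1 − 0.457143) = 0.458182 ≈ 0.458.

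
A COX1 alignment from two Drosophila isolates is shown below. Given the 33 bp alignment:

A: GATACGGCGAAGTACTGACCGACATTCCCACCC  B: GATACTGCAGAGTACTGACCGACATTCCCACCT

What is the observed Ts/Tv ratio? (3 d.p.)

Transitions are A↔G and C↔T; transversions are all other mismatches.
Transitions: 3. Transversions: 1.
R = 3/1 = 3.000.

3.000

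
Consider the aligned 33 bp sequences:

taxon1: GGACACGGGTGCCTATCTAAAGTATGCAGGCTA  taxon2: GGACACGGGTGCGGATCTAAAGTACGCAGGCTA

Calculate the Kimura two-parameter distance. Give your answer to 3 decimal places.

Of 33 sites, 1 differences are transitions and 2 are transversions, so P = 1/33 ≈ 0.030303 and Q = 2/33 ≈ 0.060606.
Under the Kimura two-parameter model, d = −½ ln(1 − 2P − Q) − ¼ ln(1 − 2Q).
1 − 2P − Q = 0.878788, giving −½ ln(0.878788) = 0.064606.
1 − 2Q = 0.878788, giving −¼ ln(0.878788) = 0.032303.
d = 0.064606 + 0.032303 = 0.096909.

0.097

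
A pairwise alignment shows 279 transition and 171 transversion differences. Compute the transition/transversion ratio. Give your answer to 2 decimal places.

1.63

R = 279/171 = 1.631578… ≈ 1.63 (to 2 d.p.).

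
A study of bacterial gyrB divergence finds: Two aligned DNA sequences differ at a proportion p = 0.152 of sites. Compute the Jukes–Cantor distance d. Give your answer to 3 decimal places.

0.170

d = −(3/4) ln(1 − 4p/3) = −0.75 ln(1 − 0.202667) = −0.75 ln(0.797333)
  = −0.75 × (-0.226483) = 0.169862 substitutions/site.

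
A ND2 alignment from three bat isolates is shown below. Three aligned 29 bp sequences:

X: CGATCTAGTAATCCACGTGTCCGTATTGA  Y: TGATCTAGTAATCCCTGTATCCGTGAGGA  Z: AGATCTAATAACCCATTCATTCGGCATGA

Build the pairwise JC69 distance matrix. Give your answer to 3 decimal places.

X–Y: 7/29 sites differ → p ≈ 0.241379, d = −0.75 ln(1 − 0.321839) = 0.291278 ≈ 0.291.
X–Z: 11/29 sites differ → p ≈ 0.37931, d = −0.75 ln(1 − 0.505747) = 0.528531 ≈ 0.529.
Y–Z: 10/29 sites differ → p ≈ 0.344828, d = −0.75 ln(1 − 0.459771) = 0.461822 ≈ 0.462.

d(X,Y) = 0.291, d(X,Z) = 0.529, d(Y,Z) = 0.462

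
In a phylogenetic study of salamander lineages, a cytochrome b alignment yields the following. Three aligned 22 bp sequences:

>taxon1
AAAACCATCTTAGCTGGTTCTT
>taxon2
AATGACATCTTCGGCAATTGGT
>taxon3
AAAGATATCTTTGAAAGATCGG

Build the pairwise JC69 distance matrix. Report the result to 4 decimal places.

taxon1–taxon2: 10/22 sites differ → p ≈ 0.454545, d = −0.75 ln(1 − 0.60606) = 0.698667 ≈ 0.6987.
taxon1–taxon3: 10/22 sites differ → p ≈ 0.454545, d = −0.75 ln(1 − 0.60606) = 0.698667 ≈ 0.6987.
taxon2–taxon3: 9/22 sites differ → p ≈ 0.409091, d = −0.75 ln(1 − 0.545455) = 0.591344 ≈ 0.5913.

d(taxon1,taxon2) = 0.6987, d(taxon1,taxon3) = 0.6987, d(taxon2,taxon3) = 0.5913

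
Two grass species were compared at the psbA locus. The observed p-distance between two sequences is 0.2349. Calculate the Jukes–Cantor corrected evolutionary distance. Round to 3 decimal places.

d = −(3/4) ln(1 − 4p/3) = −0.75 ln(1 − 0.3132) = −0.75 ln(0.6868)
  = −0.75 × (-0.375712) = 0.281784 substitutions/site.

0.282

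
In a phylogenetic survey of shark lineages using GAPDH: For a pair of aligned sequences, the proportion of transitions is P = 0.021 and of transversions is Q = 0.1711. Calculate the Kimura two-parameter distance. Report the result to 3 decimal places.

0.225

Under the Kimura two-parameter model, d = −½ ln(1 − 2P − Q) − ¼ ln(1 − 2Q).
1 − 2P − Q = 0.7869, giving −½ ln(0.7869) = 0.119827.
1 − 2Q = 0.6578, giving −¼ ln(0.6578) = 0.104714.
d = 0.119827 + 0.104714 = 0.224541.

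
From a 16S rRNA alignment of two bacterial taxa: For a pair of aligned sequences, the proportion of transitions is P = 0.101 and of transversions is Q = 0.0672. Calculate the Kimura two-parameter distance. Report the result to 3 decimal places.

0.193

Under the Kimura two-parameter model, d = −½ ln(1 − 2P − Q) − ¼ ln(1 − 2Q).
1 − 2P − Q = 0.7308, giving −½ ln(0.7308) = 0.156808.
1 − 2Q = 0.8656, giving −¼ ln(0.8656) = 0.036083.
d = 0.156808 + 0.036083 = 0.192891.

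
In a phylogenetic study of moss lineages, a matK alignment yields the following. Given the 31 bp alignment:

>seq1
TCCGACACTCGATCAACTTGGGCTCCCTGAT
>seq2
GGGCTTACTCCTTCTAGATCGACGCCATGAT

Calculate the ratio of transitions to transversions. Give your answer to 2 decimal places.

Transitions are A↔G and C↔T; transversions are all other mismatches.
Transitions: 2. Transversions: 13.
R = 2/13 = 0.153846… ≈ 0.15 (to 2 d.p.).

0.15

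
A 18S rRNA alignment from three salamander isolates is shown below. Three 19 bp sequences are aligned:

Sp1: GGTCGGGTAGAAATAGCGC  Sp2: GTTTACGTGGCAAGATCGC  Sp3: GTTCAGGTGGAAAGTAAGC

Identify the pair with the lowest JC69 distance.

Sp2 and Sp3

Sp1–Sp2: 8/19 differ, p = 0.421, d = 0.618.
Sp1–Sp3: 7/19 differ, p = 0.368, d = 0.507.
Sp2–Sp3: 6/19 differ, p = 0.316, d = 0.410.
The smallest distance is between Sp2 and Sp3.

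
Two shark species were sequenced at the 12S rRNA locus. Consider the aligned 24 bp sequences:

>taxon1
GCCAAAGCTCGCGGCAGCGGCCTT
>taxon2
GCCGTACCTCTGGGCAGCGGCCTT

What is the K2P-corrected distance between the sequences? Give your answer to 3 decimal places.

0.245

Of 24 sites, 1 differences are transitions and 4 are transversions, so P = 1/24 ≈ 0.041667 and Q = 4/24 ≈ 0.166667.
Under the Kimura two-parameter model, d = −½ ln(1 − 2P − Q) − ¼ ln(1 − 2Q).
1 − 2P − Q = 0.749999, giving −½ ln(0.749999) = 0.143842.
1 − 2Q = 0.666666, giving −¼ ln(0.666666) = 0.101367.
d = 0.143842 + 0.101367 = 0.245209.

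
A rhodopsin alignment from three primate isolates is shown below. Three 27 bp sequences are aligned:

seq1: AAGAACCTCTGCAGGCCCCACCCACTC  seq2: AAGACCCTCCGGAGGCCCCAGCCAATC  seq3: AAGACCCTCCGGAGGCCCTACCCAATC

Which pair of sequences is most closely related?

seq2 and seq3

seq1–seq2: 5/27 differ, p = 0.185, d = 0.213.
seq1–seq3: 5/27 differ, p = 0.185, d = 0.213.
seq2–seq3: 2/27 differ, p = 0.074, d = 0.078.
The smallest distance is between seq2 and seq3.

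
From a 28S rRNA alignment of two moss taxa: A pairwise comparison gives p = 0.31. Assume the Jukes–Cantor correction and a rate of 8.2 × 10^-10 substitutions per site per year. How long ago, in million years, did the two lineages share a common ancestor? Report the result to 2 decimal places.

d = −(3/4) ln(1 − 4p/3) = −0.75 ln(1 − 0.413333) = −0.75 ln(0.586667)
  = −0.75 × (-0.533298) = 0.399974 substitutions/site.
Under a molecular clock d = 2μt, so t = d/(2μ) = 0.399974 / (2 × 8.2 × 10^-10) = 243.89 million years.

243.89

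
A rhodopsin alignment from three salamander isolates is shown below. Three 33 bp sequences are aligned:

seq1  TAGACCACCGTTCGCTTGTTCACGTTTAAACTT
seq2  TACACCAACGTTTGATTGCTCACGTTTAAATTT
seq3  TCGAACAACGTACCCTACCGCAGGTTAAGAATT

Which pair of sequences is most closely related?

seq1–seq2: 6/33 differ, p = 0.182, d = 0.208.
seq1–seq3: 13/33 differ, p = 0.394, d = 0.559.
seq2–seq3: 14/33 differ, p = 0.424, d = 0.625.
The smallest distance is between seq1 and seq2.

seq1 and seq2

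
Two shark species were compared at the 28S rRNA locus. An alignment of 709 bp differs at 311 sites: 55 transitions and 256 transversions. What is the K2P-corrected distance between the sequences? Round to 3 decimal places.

0.683

P = 55/709 ≈ 0.077574 and Q = 256/709 ≈ 0.361072.
Under the Kimura two-parameter model, d = −½ ln(1 − 2P − Q) − ¼ ln(1 − 2Q).
1 − 2P − Q = 0.48378, giving −½ ln(0.48378) = 0.363063.
1 − 2Q = 0.277856, giving −¼ ln(0.277856) = 0.320163.
d = 0.363063 + 0.320163 = 0.683226.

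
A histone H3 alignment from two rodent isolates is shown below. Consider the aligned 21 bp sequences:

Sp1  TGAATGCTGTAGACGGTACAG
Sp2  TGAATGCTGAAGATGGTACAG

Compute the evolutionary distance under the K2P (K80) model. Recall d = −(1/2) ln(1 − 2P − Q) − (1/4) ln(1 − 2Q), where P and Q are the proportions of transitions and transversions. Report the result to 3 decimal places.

0.102

Of 21 sites, 1 differences are transitions and 1 are transversions, so P = 1/21 ≈ 0.047619 and Q = 1/21 ≈ 0.047619.
Under the Kimura two-parameter model, d = −½ ln(1 − 2P − Q) − ¼ ln(1 − 2Q).
1 − 2P − Q = 0.857143, giving −½ ln(0.857143) = 0.077075.
1 − 2Q = 0.904762, giving −¼ ln(0.904762) = 0.025021.
d = 0.077075 + 0.025021 = 0.102096.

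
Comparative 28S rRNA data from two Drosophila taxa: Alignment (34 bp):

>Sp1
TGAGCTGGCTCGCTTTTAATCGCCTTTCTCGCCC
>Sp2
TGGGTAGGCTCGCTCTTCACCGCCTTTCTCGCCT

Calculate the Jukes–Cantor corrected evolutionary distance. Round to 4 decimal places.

0.2407

The sequences differ at 7 of 34 sites (3, 5, 6, 15, 18, 20, 34), so p = 7/34 ≈ 0.205882.
d = −(3/4) ln(1 − 4p/3) = −0.75 ln(1 − 0.274509) = −0.75 ln(0.725491)
  = −0.75 × (-0.320907) = 0.240680 substitutions/site.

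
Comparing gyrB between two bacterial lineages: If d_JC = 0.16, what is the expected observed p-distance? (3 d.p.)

p = (3/4)(1 − e^(−4d/3)) = 0.75 × (1 − e^(-0.213333)) = 0.75 × (1 − 0.807887) = 0.144085.

0.144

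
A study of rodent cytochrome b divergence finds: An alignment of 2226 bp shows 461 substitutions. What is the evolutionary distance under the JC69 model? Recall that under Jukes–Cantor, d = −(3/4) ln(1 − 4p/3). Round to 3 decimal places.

0.242

p = 461/2226 ≈ 0.207098.
d = −(3/4) ln(1 − 4p/3) = −0.75 ln(1 − 0.276131) = −0.75 ln(0.723869)
  = −0.75 × (-0.323145) = 0.242359 substitutions/site.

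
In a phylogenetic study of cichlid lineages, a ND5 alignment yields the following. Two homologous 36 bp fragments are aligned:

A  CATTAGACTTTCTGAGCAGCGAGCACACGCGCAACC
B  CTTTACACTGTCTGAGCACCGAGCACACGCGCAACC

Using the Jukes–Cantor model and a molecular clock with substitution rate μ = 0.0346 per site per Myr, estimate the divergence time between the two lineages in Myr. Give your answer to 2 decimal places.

1.74

The sequences differ at 4 of 36 sites (2, 6, 10, 19), so p = 4/36 ≈ 0.111111.
d = −(3/4) ln(1 − 4p/3) = −0.75 ln(1 − 0.148148) = −0.75 ln(0.851852)
  = −0.75 × (-0.160342) = 0.120257 substitutions/site.
Under a molecular clock d = 2μt, so t = d/(2μ) = 0.120257 / (2 × 0.0346) = 1.74 Myr.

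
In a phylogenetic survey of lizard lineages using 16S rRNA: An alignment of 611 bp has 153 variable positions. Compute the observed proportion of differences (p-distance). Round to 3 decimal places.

p = 153/611 = 0.250409… ≈ 0.250 (to 3 d.p.).

0.250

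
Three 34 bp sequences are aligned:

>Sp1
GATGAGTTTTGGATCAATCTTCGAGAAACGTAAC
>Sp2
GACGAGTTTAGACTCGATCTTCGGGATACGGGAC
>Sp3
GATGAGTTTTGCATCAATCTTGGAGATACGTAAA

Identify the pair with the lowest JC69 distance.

Sp1 and Sp3

Sp1–Sp2: 9/34 differ, p = 0.265, d = 0.326.
Sp1–Sp3: 4/34 differ, p = 0.118, d = 0.128.
Sp2–Sp3: 10/34 differ, p = 0.294, d = 0.373.
The smallest distance is between Sp1 and Sp3.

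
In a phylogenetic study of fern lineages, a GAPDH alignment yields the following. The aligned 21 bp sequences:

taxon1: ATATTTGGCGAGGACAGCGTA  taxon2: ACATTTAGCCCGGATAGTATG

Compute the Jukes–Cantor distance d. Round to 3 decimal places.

0.532

The sequences differ at 8 of 21 sites (2, 7, 10, 11, 15, 18, 19, 21), so p = 8/21 ≈ 0.380952.
d = −(3/4) ln(1 − 4p/3) = −0.75 ln(1 − 0.507936) = −0.75 ln(0.492064)
  = −0.75 × (-0.709146) = 0.531860 substitutions/site.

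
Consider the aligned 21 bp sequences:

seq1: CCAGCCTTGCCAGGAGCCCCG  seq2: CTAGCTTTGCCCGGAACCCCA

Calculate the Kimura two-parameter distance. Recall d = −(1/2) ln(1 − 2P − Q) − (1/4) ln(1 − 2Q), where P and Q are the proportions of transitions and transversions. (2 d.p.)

0.30

Of 21 sites, 4 differences are transitions and 1 are transversions, so P = 4/21 ≈ 0.190476 and Q = 1/21 ≈ 0.047619.
Under the Kimura two-parameter model, d = −½ ln(1 − 2P − Q) − ¼ ln(1 − 2Q).
1 − 2P − Q = 0.571429, giving −½ ln(0.571429) = 0.279808.
1 − 2Q = 0.904762, giving −¼ ln(0.904762) = 0.025021.
d = 0.279808 + 0.025021 = 0.304829.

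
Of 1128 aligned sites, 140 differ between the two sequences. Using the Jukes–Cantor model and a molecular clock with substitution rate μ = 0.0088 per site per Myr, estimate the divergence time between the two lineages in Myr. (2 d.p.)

p = 140/1128 ≈ 0.124113.
d = −(3/4) ln(1 − 4p/3) = −0.75 ln(1 − 0.165484) = −0.75 ln(0.834516)
  = −0.75 × (-0.180903) = 0.135677 substitutions/site.
Under a molecular clock d = 2μt, so t = d/(2μ) = 0.135677 / (2 × 0.0088) = 7.71 Myr.

7.71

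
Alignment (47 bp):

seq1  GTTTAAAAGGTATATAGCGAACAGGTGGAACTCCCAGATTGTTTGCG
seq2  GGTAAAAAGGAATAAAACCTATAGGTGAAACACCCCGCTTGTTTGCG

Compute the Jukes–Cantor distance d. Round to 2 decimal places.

The sequences differ at 12 of 47 sites, so p = 12/47 ≈ 0.255319.
d = −(3/4) ln(1 − 4p/3) = −0.75 ln(1 − 0.340425) = −0.75 ln(0.659575)
  = −0.75 × (-0.416160) = 0.312120 substitutions/site.

0.31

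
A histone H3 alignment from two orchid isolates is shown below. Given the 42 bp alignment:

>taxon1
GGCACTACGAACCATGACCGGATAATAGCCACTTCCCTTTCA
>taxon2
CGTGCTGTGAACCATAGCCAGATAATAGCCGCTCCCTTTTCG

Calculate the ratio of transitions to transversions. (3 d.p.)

Transitions are A↔G and C↔T; transversions are all other mismatches.
Transitions: 11. Transversions: 1.
R = 11/1 = 11.000.

11.000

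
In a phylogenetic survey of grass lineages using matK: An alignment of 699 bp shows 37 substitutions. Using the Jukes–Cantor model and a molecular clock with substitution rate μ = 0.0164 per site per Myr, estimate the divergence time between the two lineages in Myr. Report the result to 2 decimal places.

1.67

p = 37/699 ≈ 0.052933.
d = −(3/4) ln(1 − 4p/3) = −0.75 ln(1 − 0.070577) = −0.75 ln(0.929423)
  = −0.75 × (-0.073191) = 0.054893 substitutions/site.
Under a molecular clock d = 2μt, so t = d/(2μ) = 0.054893 / (2 × 0.0164) = 1.67 Myr.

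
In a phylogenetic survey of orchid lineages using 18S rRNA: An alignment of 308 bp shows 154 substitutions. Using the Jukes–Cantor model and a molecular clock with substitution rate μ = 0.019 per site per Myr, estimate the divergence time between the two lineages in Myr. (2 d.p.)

21.68

p = 154/308 = 0.5.
d = −(3/4) ln(1 − 4p/3) = −0.75 ln(1 − 0.666667) = −0.75 ln(0.333333)
  = −0.75 × (-1.098613) = 0.823960 substitutions/site.
Under a molecular clock d = 2μt, so t = d/(2μ) = 0.823960 / (2 × 0.019) = 21.68 Myr.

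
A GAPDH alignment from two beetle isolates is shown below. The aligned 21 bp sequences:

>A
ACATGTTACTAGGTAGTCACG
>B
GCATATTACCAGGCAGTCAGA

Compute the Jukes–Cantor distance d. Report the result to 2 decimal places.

0.36

The sequences differ at 6 of 21 sites (1, 5, 10, 14, 20, 21), so p = 6/21 ≈ 0.285714.
d = −(3/4) ln(1 − 4p/3) = −0.75 ln(1 − 0.380952) = −0.75 ln(0.619048)
  = −0.75 × (-0.479572) = 0.359679 substitutions/site.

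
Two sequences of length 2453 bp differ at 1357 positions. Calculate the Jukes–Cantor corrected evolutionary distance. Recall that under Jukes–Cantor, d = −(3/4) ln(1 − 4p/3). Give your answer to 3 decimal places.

1.003

p = 1357/2453 ≈ 0.5532.
d = −(3/4) ln(1 − 4p/3) = −0.75 ln(1 − 0.7376) = −0.75 ln(0.2624)
  = −0.75 × (-1.337885) = 1.003414 substitutions/site.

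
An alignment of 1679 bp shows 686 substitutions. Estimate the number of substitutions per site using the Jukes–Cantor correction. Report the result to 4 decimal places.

0.5902

p = 686/1679 ≈ 0.408577.
d = −(3/4) ln(1 − 4p/3) = −0.75 ln(1 − 0.544769) = −0.75 ln(0.455231)
  = −0.75 × (-0.786950) = 0.590213 substitutions/site.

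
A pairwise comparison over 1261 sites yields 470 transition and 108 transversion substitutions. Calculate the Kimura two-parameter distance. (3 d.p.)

0.936

P = 470/1261 ≈ 0.37272 and Q = 108/1261 ≈ 0.085646.
Under the Kimura two-parameter model, d = −½ ln(1 − 2P − Q) − ¼ ln(1 − 2Q).
1 − 2P − Q = 0.168914, giving −½ ln(0.168914) = 0.889183.
1 − 2Q = 0.828708, giving −¼ ln(0.828708) = 0.046972.
d = 0.889183 + 0.046972 = 0.936155.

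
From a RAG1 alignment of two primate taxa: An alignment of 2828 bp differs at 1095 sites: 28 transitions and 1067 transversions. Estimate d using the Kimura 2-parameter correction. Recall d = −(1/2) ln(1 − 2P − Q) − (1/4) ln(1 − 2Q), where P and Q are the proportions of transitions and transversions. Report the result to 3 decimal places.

P = 28/2828 ≈ 0.009901 and Q = 1067/2828 ≈ 0.377298.
Under the Kimura two-parameter model, d = −½ ln(1 − 2P − Q) − ¼ ln(1 − 2Q).
1 − 2P − Q = 0.6029, giving −½ ln(0.6029) = 0.253002.
1 − 2Q = 0.245404, giving −¼ ln(0.245404) = 0.351212.
d = 0.253002 + 0.351212 = 0.604214.

0.604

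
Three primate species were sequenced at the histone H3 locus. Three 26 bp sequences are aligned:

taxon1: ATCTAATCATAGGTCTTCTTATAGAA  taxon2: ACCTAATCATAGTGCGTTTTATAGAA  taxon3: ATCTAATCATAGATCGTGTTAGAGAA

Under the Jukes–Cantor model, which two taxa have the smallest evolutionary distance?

taxon1–taxon2: 5/26 differ, p = 0.192, d = 0.222.
taxon1–taxon3: 4/26 differ, p = 0.154, d = 0.172.
taxon2–taxon3: 5/26 differ, p = 0.192, d = 0.222.
The smallest distance is between taxon1 and taxon3.

taxon1 and taxon3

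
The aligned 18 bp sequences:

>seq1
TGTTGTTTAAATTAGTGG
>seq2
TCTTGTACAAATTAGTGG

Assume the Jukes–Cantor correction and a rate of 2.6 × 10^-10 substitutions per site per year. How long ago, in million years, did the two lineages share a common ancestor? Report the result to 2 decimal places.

362.47

The sequences differ at 3 of 18 sites (2, 7, 8), so p = 3/18 ≈ 0.166667.
d = −(3/4) ln(1 − 4p/3) = −0.75 ln(1 − 0.222223) = −0.75 ln(0.777777)
  = −0.75 × (-0.251315) = 0.188486 substitutions/site.
Under a molecular clock d = 2μt, so t = d/(2μ) = 0.188486 / (2 × 2.6 × 10^-10) = 362.47 million years.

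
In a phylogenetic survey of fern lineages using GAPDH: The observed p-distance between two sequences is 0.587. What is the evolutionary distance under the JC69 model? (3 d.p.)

d = −(3/4) ln(1 − 4p/3) = −0.75 ln(1 − 0.782667) = −0.75 ln(0.217333)
  = −0.75 × (-1.526325) = 1.144744 substitutions/site.

1.145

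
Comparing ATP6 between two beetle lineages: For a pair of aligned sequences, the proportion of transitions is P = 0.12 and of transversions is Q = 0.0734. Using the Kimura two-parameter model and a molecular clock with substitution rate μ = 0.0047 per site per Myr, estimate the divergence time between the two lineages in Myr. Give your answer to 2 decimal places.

24.22

Under the Kimura two-parameter model, d = −½ ln(1 − 2P − Q) − ¼ ln(1 − 2Q).
1 − 2P − Q = 0.6866, giving −½ ln(0.6866) = 0.188002.
1 − 2Q = 0.8532, giving −¼ ln(0.8532) = 0.039690.
d = 0.188002 + 0.039690 = 0.227692.
Under a molecular clock d = 2μt, so t = d/(2μ) = 0.227692 / (2 × 0.0047) = 24.22 Myr.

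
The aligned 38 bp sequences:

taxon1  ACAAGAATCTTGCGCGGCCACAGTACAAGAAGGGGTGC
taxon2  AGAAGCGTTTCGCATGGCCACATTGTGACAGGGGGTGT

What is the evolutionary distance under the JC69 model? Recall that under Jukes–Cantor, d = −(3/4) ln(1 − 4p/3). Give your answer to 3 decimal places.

0.507

The sequences differ at 14 of 38 sites, so p = 14/38 ≈ 0.368421.
d = −(3/4) ln(1 − 4p/3) = −0.75 ln(1 − 0.491228) = −0.75 ln(0.508772)
  = −0.75 × (-0.675755) = 0.506816 substitutions/site.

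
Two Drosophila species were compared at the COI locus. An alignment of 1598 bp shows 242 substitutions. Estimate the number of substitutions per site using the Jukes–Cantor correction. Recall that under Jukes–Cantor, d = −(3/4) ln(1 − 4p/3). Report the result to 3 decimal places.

p = 242/1598 ≈ 0.151439.
d = −(3/4) ln(1 − 4p/3) = −0.75 ln(1 − 0.201919) = −0.75 ln(0.798081)
  = −0.75 × (-0.225545) = 0.169159 substitutions/site.

0.169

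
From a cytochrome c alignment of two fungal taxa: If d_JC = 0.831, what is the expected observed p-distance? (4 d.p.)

p = (3/4)(1 − e^(−4d/3)) = 0.75 × (1 − e^(-1.108)) = 0.75 × (1 − 0.330219) = 0.502336.

0.5023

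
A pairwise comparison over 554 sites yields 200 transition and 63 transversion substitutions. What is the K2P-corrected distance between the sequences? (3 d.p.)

P = 200/554 ≈ 0.361011 and Q = 63/554 ≈ 0.113718.
Under the Kimura two-parameter model, d = −½ ln(1 − 2P − Q) − ¼ ln(1 − 2Q).
1 − 2P − Q = 0.16426, giving −½ ln(0.16426) = 0.903152.
1 − 2Q = 0.772564, giving −¼ ln(0.772564) = 0.064510.
d = 0.903152 + 0.064510 = 0.967662.

0.968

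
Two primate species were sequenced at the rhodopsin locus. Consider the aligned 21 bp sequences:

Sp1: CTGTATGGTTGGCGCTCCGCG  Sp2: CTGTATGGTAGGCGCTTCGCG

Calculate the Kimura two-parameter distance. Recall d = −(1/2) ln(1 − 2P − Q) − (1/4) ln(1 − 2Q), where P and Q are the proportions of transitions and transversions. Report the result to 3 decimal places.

0.102

Of 21 sites, 1 differences are transitions and 1 are transversions, so P = 1/21 ≈ 0.047619 and Q = 1/21 ≈ 0.047619.
Under the Kimura two-parameter model, d = −½ ln(1 − 2P − Q) − ¼ ln(1 − 2Q).
1 − 2P − Q = 0.857143, giving −½ ln(0.857143) = 0.077075.
1 − 2Q = 0.904762, giving −¼ ln(0.904762) = 0.025021.
d = 0.077075 + 0.025021 = 0.102096.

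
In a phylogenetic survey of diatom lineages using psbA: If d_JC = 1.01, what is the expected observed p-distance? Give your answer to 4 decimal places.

0.5549

p = (3/4)(1 − e^(−4d/3)) = 0.75 × (1 − e^(-1.346667)) = 0.75 × (1 − 0.260106) = 0.554921.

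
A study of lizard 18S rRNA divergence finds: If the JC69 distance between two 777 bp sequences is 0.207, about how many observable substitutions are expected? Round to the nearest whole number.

Invert JC69: p = (3/4)(1 − e^(−4d/3)) = 0.75 × (1 − e^(-0.276)) = 0.75 × (1 − 0.758813) = 0.180890.
Expected differing sites = pL ≈ 0.180890 × 777 = 140.55153 ≈ 141.

141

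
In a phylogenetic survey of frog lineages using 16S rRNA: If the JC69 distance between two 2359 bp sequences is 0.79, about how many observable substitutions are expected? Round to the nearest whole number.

Invert JC69: p = (3/4)(1 − e^(−4d/3)) = 0.75 × (1 − e^(-1.053333)) = 0.75 × (1 − 0.348773) = 0.488420.
Expected differing sites = pL ≈ 0.488420 × 2359 = 1152.18278 ≈ 1152.

1152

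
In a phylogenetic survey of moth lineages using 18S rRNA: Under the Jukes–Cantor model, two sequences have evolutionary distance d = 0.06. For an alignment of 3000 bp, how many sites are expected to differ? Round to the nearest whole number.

Invert JC69: p = (3/4)(1 − e^(−4d/3)) = 0.75 × (1 − e^(-0.08)) = 0.75 × (1 − 0.923116) = 0.057663.
Expected differing sites = pL ≈ 0.057663 × 3000 = 172.989 ≈ 173.

173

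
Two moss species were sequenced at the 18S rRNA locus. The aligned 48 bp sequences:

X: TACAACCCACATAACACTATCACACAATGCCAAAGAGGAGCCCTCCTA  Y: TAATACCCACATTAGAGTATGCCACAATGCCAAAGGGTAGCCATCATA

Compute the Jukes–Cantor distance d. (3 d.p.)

0.273

The sequences differ at 11 of 48 sites, so p = 11/48 ≈ 0.229167.
d = −(3/4) ln(1 − 4p/3) = −0.75 ln(1 − 0.305556) = −0.75 ln(0.694444)
  = −0.75 × (-0.364644) = 0.273483 substitutions/site.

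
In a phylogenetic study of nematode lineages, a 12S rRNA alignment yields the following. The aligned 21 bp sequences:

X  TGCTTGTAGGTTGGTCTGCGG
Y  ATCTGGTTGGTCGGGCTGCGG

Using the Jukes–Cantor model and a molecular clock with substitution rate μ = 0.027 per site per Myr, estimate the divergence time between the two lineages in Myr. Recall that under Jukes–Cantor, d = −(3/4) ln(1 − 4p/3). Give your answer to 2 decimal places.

6.66

The sequences differ at 6 of 21 sites (1, 2, 5, 8, 12, 15), so p = 6/21 ≈ 0.285714.
d = −(3/4) ln(1 − 4p/3) = −0.75 ln(1 − 0.380952) = −0.75 ln(0.619048)
  = −0.75 × (-0.479572) = 0.359679 substitutions/site.
Under a molecular clock d = 2μt, so t = d/(2μ) = 0.359679 / (2 × 0.027) = 6.66 Myr.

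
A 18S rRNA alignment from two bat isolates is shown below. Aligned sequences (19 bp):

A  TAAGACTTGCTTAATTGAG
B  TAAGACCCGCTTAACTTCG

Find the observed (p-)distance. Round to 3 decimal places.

The sequences differ at 5 of 19 positions (sites 7, 8, 15, 17, 18).
p = 5/19 = 0.263157… ≈ 0.263 (to 3 d.p.).

0.263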